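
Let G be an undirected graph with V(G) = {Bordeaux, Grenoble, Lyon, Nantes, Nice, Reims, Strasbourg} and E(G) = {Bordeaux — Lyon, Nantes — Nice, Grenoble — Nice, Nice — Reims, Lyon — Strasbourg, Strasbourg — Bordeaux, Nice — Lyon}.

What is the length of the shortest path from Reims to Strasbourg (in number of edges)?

Distance 0: Reims.
Distance 1: Nice.
Distance 2: Grenoble, Lyon, Nantes.
Distance 3: Bordeaux, Strasbourg — contains Strasbourg.

3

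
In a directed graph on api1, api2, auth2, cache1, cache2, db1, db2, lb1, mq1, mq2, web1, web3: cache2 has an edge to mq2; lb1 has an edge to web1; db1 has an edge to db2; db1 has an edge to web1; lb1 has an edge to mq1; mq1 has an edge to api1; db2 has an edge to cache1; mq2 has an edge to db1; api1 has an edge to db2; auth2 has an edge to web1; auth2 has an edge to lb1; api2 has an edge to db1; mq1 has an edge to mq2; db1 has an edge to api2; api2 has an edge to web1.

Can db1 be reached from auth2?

Yes

Explore from auth2.
Distance 1: reach lb1, web1.
Distance 2: reach mq1.
Distance 3: reach api1, mq2.
Distance 4: reach db1, db2.
Found db1.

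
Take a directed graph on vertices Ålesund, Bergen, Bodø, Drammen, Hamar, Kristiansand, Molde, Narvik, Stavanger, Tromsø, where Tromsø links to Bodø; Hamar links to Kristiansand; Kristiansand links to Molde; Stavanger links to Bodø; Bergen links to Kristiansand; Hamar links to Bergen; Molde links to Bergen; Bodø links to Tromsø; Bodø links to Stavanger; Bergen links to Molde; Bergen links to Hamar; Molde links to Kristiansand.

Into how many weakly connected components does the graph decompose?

From Ålesund: component {Ålesund}.
From Bergen: component {Bergen, Hamar, Kristiansand, Molde}.
From Bodø: component {Bodø, Stavanger, Tromsø}.
From Drammen: component {Drammen}.
From Narvik: component {Narvik}.
That's 5 components.

5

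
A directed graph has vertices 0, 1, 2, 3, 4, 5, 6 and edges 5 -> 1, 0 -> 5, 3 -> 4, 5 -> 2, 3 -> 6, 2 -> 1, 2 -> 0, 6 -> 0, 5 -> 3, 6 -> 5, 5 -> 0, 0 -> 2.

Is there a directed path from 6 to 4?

Explore from 6.
Distance 1: reach 0, 5.
Distance 2: reach 1, 2, 3.
Distance 3: reach 4.
Found 4.

Yes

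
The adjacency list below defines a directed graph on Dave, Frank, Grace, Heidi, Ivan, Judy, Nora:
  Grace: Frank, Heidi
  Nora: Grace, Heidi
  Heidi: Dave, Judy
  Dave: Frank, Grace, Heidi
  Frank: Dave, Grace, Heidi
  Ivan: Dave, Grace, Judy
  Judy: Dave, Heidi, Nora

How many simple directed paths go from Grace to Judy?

Grace→Frank→Dave→Heidi→Judy
Grace→Frank→Heidi→Judy
Grace→Heidi→Judy

3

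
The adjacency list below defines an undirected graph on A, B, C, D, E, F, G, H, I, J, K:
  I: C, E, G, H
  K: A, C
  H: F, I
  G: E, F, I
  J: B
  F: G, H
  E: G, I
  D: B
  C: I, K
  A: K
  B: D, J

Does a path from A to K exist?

Explore from A.
Distance 1: reach K.
Found K.

Yes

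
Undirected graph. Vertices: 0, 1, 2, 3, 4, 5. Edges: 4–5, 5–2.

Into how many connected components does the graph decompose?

4

From 0: component {0}.
From 1: component {1}.
From 2: component {2, 4, 5}.
From 3: component {3}.
That's 4 components.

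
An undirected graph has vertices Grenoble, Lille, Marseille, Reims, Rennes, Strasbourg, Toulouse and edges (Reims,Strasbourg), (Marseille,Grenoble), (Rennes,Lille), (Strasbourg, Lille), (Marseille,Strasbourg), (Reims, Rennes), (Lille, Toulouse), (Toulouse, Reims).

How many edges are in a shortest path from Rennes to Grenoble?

Distance 0: Rennes.
Distance 1: Lille, Reims.
Distance 2: Strasbourg, Toulouse.
Distance 3: Marseille.
Distance 4: Grenoble — contains Grenoble.

4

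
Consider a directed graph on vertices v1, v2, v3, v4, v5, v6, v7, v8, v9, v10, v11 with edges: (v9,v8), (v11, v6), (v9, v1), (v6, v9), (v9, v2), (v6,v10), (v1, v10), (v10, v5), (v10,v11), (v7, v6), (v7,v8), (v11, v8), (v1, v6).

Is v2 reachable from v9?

Explore from v9.
Distance 1: reach v1, v2, v8.
Found v2.

Yes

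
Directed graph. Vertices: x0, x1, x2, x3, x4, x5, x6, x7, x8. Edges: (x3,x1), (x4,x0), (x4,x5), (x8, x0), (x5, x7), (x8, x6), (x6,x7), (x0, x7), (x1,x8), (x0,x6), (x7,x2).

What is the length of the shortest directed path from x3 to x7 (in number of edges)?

4

Distance 0: x3.
Distance 1: x1.
Distance 2: x8.
Distance 3: x0, x6.
Distance 4: x7 — contains x7.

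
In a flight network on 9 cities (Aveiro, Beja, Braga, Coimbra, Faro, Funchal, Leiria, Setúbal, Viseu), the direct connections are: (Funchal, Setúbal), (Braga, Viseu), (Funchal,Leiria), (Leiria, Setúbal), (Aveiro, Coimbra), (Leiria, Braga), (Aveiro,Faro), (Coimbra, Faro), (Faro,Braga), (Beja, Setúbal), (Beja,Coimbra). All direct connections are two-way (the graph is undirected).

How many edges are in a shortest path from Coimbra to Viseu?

3

Distance 0: Coimbra.
Distance 1: Aveiro, Beja, Faro.
Distance 2: Braga, Setúbal.
Distance 3: Funchal, Leiria, Viseu — contains Viseu.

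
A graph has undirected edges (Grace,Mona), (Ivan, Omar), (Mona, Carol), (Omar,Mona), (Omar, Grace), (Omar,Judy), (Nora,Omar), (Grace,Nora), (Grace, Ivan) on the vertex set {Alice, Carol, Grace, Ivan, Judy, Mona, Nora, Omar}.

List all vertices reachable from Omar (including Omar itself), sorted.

Carol, Grace, Ivan, Judy, Mona, Nora, Omar

Start at Omar.
Its neighbours: Grace, Ivan, Judy, Mona, Nora.
Then their neighbours: Carol.
Nothing further is reachable.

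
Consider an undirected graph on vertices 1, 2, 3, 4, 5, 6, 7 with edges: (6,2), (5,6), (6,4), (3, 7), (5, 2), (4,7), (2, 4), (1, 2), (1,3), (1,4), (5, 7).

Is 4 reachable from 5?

Yes

Explore from 5.
Distance 1: reach 2, 6, 7.
Distance 2: reach 1, 3, 4.
Found 4.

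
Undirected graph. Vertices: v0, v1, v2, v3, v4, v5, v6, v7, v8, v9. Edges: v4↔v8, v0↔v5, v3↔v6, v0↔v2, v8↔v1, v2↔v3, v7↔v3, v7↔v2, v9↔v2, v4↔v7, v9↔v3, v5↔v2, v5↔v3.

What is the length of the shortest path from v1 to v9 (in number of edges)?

Distance 0: v1.
Distance 1: v8.
Distance 2: v4.
Distance 3: v7.
Distance 4: v2, v3.
Distance 5: v0, v5, v6, v9 — contains v9.

5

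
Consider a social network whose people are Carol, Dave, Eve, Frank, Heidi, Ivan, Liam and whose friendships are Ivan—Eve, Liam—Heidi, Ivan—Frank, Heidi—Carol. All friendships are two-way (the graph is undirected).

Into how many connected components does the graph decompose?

3

From Carol: component {Carol, Heidi, Liam}.
From Dave: component {Dave}.
From Eve: component {Eve, Frank, Ivan}.
That's 3 components.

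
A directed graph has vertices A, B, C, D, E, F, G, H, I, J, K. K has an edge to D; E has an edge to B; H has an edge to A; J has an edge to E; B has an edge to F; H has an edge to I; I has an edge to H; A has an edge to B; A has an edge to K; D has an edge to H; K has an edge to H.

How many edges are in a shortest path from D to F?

4

Distance 0: D.
Distance 1: H.
Distance 2: A, I.
Distance 3: B, K.
Distance 4: F — contains F.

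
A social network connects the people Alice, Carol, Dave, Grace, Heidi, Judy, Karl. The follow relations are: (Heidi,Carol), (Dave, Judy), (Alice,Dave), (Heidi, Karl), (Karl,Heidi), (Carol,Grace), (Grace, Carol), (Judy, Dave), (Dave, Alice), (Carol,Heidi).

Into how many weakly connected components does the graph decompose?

2

From Alice: component {Alice, Dave, Judy}.
From Carol: component {Carol, Grace, Heidi, Karl}.
That's 2 components.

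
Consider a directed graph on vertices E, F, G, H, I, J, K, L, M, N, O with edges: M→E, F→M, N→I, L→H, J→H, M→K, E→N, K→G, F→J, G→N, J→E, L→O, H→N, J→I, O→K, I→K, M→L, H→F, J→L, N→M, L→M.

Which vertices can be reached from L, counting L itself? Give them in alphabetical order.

E, F, G, H, I, J, K, L, M, N, O

Start at L.
Its neighbours: H, M, O.
Then their neighbours: E, F, K, N.
Then next layer: G, I, J.
Every vertex is now reached.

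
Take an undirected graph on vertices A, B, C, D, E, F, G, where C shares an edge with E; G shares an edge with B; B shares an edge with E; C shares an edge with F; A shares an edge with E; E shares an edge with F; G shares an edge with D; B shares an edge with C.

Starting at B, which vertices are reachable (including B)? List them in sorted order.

A, B, C, D, E, F, G

Start at B.
Its neighbours: C, E, G.
Then their neighbours: A, D, F.
Every vertex is now reached.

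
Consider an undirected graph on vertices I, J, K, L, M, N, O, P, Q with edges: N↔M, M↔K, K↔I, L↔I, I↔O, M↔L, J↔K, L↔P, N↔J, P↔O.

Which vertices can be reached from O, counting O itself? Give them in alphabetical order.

I, J, K, L, M, N, O, P

Start at O.
Its neighbours: I, P.
Then their neighbours: K, L.
Then next layer: J, M.
Then next layer: N.
Nothing further is reachable.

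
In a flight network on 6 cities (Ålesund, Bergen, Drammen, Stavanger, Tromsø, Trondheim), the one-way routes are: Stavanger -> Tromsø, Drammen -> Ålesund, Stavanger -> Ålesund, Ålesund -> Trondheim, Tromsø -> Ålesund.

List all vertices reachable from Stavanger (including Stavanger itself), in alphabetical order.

Ålesund, Stavanger, Tromsø, Trondheim

Start at Stavanger.
Its neighbours: Ålesund, Tromsø.
Then their neighbours: Trondheim.
Nothing further is reachable.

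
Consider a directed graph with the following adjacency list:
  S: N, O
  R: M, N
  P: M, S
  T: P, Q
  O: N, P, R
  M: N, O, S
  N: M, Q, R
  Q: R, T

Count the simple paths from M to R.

13

M→N→Q→R
M→N→Q→T→P→S→O→R
M→N→R
M→O→N→Q→R
M→O→N→R
M→O→P→S→N→Q→R
M→O→P→S→N→R
M→O→R
M→S→N→Q→R
M→S→N→R
M→S→O→N→Q→R
M→S→O→N→R
M→S→O→R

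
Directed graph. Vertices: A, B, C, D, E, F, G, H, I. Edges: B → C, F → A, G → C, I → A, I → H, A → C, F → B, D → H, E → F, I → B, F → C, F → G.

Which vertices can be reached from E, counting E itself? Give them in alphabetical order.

A, B, C, E, F, G

Start at E.
Its neighbours: F.
Then their neighbours: A, B, C, G.
Nothing further is reachable.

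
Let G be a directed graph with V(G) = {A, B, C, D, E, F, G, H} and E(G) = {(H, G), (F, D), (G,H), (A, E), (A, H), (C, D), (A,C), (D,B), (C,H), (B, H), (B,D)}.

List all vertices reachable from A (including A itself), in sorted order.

A, B, C, D, E, G, H

Start at A.
Its neighbours: C, E, H.
Then their neighbours: D, G.
Then next layer: B.
Nothing further is reachable.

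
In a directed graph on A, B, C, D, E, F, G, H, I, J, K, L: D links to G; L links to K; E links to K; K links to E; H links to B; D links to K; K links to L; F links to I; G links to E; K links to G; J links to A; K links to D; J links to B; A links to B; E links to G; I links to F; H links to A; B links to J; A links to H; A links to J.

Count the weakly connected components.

From A: component {A, B, H, J}.
From C: component {C}.
From D: component {D, E, G, K, L}.
From F: component {F, I}.
That's 4 components.

4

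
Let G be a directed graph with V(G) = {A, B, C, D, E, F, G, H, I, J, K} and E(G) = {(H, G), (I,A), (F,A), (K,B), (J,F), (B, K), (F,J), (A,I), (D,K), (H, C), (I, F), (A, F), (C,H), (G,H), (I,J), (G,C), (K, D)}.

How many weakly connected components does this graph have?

From A: component {A, F, I, J}.
From B: component {B, D, K}.
From C: component {C, G, H}.
From E: component {E}.
That's 4 components.

4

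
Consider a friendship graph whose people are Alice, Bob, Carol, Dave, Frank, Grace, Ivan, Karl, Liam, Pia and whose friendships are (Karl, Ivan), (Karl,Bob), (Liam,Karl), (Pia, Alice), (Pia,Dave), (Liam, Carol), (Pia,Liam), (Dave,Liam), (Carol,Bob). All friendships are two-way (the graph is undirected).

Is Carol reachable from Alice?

Explore from Alice.
Distance 1: reach Pia.
Distance 2: reach Dave, Liam.
Distance 3: reach Carol, Karl.
Found Carol.

Yes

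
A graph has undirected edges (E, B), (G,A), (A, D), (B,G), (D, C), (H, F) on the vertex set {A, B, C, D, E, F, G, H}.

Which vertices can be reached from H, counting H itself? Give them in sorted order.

Start at H.
Its neighbours: F.
Nothing further is reachable.

F, H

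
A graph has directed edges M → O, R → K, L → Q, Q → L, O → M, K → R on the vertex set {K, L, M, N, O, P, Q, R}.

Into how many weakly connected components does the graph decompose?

5

From K: component {K, R}.
From L: component {L, Q}.
From M: component {M, O}.
From N: component {N}.
From P: component {P}.
That's 5 components.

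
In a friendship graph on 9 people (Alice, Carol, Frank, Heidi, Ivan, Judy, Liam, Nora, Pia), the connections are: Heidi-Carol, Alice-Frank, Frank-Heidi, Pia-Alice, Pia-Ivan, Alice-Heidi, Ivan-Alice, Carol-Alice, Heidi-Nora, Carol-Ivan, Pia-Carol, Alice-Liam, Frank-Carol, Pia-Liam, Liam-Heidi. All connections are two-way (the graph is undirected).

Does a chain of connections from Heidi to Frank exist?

Explore from Heidi.
Distance 1: reach Alice, Carol, Frank, Liam, Nora.
Found Frank.

Yes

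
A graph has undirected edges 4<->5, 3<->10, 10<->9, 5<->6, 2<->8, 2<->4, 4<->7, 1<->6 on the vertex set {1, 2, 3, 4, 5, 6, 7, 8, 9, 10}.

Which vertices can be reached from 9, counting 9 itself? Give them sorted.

3, 9, 10

Start at 9.
Its neighbours: 10.
Then their neighbours: 3.
Nothing further is reachable.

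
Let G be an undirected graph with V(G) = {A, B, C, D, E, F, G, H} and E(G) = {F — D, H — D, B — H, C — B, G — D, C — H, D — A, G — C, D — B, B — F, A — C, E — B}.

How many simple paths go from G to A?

G–C–A
G–C–B–D–A
G–C–B–F–D–A
G–C–B–H–D–A
G–C–H–B–D–A
G–C–H–B–F–D–A
G–C–H–D–A
G–D–A
G–D–B–C–A
G–D–B–H–C–A
G–D–F–B–C–A
G–D–F–B–H–C–A
G–D–H–B–C–A
G–D–H–C–A

14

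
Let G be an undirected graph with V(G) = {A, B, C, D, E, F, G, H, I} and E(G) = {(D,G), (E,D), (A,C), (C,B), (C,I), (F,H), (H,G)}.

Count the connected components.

From A: component {A, B, C, I}.
From D: component {D, E, F, G, H}.
That's 2 components.

2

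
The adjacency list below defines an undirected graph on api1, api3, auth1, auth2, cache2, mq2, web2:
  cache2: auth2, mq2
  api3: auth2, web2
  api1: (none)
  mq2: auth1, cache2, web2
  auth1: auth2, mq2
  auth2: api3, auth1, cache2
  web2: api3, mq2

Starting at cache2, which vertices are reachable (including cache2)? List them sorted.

api3, auth1, auth2, cache2, mq2, web2

Start at cache2.
Its neighbours: auth2, mq2.
Then their neighbours: api3, auth1, web2.
Nothing further is reachable.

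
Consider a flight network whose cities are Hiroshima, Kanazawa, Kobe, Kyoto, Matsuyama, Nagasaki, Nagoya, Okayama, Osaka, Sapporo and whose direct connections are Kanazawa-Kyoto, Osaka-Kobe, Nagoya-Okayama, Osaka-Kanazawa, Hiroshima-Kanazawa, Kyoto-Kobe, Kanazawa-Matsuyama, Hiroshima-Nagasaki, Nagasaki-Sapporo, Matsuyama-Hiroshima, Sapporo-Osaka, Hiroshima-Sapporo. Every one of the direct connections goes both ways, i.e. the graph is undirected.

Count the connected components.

2

From Hiroshima: component {Hiroshima, Kanazawa, Kobe, Kyoto, Matsuyama, Nagasaki, Osaka, Sapporo}.
From Nagoya: component {Nagoya, Okayama}.
That's 2 components.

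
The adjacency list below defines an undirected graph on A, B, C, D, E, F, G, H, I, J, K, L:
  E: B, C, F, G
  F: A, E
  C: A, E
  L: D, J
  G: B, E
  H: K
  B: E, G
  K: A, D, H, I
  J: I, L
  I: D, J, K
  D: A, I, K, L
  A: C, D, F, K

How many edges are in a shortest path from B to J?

Distance 0: B.
Distance 1: E, G.
Distance 2: C, F.
Distance 3: A.
Distance 4: D, K.
Distance 5: H, I, L.
Distance 6: J — contains J.

6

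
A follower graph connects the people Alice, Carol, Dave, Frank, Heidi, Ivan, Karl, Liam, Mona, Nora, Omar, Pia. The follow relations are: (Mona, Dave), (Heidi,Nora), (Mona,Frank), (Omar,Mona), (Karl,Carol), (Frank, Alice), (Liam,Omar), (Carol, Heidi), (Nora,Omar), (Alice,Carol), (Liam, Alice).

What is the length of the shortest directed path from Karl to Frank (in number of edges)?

Distance 0: Karl.
Distance 1: Carol.
Distance 2: Heidi.
Distance 3: Nora.
Distance 4: Omar.
Distance 5: Mona.
Distance 6: Dave, Frank — contains Frank.

6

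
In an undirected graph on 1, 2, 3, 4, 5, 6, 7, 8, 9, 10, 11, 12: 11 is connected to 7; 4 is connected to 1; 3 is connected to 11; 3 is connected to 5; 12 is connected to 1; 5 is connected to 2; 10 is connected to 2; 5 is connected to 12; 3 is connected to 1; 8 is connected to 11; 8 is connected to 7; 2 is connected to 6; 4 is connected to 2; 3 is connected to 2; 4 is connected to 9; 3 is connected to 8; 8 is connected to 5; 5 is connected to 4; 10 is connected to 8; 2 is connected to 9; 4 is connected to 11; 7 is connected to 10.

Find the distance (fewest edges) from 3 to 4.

Distance 0: 3.
Distance 1: 1, 2, 5, 8, 11.
Distance 2: 4, 6, 7, 9, 10, 12 — contains 4.

2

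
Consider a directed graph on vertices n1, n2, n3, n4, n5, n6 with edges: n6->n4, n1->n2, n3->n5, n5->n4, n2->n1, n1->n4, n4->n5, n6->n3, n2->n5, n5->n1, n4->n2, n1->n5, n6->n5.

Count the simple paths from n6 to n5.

n6→n3→n5
n6→n4→n2→n1→n5
n6→n4→n2→n5
n6→n4→n5
n6→n5

5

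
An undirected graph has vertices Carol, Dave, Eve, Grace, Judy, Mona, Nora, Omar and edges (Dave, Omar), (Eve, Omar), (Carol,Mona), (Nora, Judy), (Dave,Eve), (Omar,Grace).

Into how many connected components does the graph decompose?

From Carol: component {Carol, Mona}.
From Dave: component {Dave, Eve, Grace, Omar}.
From Judy: component {Judy, Nora}.
That's 3 components.

3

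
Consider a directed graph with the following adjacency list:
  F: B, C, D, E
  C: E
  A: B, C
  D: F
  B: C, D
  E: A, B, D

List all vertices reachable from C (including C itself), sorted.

A, B, C, D, E, F

Start at C.
Its neighbours: E.
Then their neighbours: A, B, D.
Then next layer: F.
Every vertex is now reached.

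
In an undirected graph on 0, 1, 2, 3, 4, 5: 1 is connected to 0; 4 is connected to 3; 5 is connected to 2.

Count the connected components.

3

From 0: component {0, 1}.
From 2: component {2, 5}.
From 3: component {3, 4}.
That's 3 components.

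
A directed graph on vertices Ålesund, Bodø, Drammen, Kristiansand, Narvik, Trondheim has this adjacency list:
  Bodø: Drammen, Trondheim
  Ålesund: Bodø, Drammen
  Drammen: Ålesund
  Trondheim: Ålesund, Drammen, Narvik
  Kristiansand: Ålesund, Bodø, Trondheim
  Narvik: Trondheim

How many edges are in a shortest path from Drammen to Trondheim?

Distance 0: Drammen.
Distance 1: Ålesund.
Distance 2: Bodø.
Distance 3: Trondheim — contains Trondheim.

3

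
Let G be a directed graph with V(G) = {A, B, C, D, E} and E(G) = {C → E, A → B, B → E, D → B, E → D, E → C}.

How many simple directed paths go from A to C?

1

A→B→E→C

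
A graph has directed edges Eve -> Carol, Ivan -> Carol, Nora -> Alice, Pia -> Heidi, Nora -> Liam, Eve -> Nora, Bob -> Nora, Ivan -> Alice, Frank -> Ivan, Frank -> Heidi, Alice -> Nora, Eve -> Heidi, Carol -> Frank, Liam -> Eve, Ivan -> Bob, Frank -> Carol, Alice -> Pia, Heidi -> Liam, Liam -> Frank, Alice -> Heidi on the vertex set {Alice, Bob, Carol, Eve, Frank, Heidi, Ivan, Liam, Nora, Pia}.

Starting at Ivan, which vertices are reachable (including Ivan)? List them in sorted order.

Start at Ivan.
Its neighbours: Alice, Bob, Carol.
Then their neighbours: Frank, Heidi, Nora, Pia.
Then next layer: Liam.
Then next layer: Eve.
Every vertex is now reached.

Alice, Bob, Carol, Eve, Frank, Heidi, Ivan, Liam, Nora, Pia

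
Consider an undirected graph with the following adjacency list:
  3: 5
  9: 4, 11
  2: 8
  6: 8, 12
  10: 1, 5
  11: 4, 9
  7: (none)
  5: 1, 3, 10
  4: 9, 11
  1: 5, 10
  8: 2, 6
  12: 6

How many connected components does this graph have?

From 1: component {1, 3, 5, 10}.
From 2: component {2, 6, 8, 12}.
From 4: component {4, 9, 11}.
From 7: component {7}.
That's 4 components.

4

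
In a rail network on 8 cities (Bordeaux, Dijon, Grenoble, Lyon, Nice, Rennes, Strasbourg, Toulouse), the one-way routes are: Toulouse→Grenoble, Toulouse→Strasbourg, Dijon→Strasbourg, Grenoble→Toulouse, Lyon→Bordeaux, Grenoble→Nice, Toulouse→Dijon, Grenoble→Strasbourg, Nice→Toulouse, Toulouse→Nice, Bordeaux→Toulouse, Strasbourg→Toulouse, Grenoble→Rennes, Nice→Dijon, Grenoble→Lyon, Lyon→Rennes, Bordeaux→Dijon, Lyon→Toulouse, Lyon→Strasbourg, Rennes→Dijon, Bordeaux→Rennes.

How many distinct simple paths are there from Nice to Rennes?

Nice→Dijon→Strasbourg→Toulouse→Grenoble→Lyon→Bordeaux→Rennes
Nice→Dijon→Strasbourg→Toulouse→Grenoble→Lyon→Rennes
Nice→Dijon→Strasbourg→Toulouse→Grenoble→Rennes
Nice→Toulouse→Grenoble→Lyon→Bordeaux→Rennes
Nice→Toulouse→Grenoble→Lyon→Rennes
Nice→Toulouse→Grenoble→Rennes

6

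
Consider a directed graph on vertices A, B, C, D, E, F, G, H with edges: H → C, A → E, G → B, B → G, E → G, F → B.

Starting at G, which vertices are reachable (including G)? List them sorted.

Start at G.
Its neighbours: B.
Nothing further is reachable.

B, G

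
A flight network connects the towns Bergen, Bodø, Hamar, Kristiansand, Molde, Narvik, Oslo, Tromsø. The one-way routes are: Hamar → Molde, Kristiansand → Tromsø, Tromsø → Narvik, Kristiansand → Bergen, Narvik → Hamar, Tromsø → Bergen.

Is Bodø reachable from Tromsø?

No

Explore from Tromsø.
Distance 1: reach Bergen, Narvik.
Distance 2: reach Hamar.
Distance 3: reach Molde.
The search from Tromsø is exhausted; no directed path reaches Bodø.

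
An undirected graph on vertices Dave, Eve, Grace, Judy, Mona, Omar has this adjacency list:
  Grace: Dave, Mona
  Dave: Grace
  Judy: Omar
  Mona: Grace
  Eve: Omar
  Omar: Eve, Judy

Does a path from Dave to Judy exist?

No

Explore from Dave.
Distance 1: reach Grace.
Distance 2: reach Mona.
The search is exhausted without reaching Judy; it lies in a different component.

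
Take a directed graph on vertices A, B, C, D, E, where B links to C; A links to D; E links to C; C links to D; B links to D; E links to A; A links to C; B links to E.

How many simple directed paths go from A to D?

2

A→C→D
A→D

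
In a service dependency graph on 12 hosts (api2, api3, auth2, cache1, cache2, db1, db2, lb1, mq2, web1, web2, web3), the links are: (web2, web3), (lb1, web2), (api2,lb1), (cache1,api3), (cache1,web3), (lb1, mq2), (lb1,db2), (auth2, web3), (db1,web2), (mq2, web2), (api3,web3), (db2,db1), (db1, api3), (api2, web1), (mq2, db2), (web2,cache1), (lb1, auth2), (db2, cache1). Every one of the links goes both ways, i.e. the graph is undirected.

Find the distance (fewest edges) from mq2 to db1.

Distance 0: mq2.
Distance 1: db2, lb1, web2.
Distance 2: api2, auth2, cache1, db1, web3 — contains db1.

2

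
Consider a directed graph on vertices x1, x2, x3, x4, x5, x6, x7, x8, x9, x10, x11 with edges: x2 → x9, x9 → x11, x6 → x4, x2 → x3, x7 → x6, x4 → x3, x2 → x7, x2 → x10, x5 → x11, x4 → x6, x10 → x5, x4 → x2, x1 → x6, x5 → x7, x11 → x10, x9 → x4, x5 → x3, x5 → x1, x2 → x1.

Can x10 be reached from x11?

Yes

Explore from x11.
Distance 1: reach x10.
Found x10.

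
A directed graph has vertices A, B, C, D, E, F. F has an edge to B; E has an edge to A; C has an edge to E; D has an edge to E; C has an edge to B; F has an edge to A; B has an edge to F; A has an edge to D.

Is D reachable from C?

Explore from C.
Distance 1: reach B, E.
Distance 2: reach A, F.
Distance 3: reach D.
Found D.

Yes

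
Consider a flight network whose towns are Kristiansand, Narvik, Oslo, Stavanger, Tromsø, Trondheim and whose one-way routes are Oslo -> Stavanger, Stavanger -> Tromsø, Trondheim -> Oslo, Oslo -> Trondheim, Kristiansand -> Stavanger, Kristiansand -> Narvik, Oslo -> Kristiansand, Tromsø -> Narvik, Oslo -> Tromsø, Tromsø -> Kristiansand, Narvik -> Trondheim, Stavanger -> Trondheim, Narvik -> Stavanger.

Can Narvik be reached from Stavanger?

Yes

Explore from Stavanger.
Distance 1: reach Tromsø, Trondheim.
Distance 2: reach Kristiansand, Narvik, Oslo.
Found Narvik.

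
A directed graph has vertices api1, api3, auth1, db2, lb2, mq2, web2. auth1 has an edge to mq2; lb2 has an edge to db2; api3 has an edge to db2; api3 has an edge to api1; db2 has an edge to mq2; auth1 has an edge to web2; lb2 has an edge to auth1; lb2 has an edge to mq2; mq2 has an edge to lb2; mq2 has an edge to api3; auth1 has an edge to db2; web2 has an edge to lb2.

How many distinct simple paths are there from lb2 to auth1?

lb2→auth1

1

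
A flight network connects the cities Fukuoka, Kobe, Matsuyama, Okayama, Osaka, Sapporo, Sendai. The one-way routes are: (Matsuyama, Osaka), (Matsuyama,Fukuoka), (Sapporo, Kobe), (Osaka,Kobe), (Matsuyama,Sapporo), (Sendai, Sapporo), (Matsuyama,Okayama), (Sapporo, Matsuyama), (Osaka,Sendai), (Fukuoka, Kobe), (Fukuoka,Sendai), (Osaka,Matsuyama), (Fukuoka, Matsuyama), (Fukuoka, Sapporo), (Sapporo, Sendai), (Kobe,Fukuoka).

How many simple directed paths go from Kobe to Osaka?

Kobe→Fukuoka→Matsuyama→Osaka
Kobe→Fukuoka→Sapporo→Matsuyama→Osaka
Kobe→Fukuoka→Sendai→Sapporo→Matsuyama→Osaka

3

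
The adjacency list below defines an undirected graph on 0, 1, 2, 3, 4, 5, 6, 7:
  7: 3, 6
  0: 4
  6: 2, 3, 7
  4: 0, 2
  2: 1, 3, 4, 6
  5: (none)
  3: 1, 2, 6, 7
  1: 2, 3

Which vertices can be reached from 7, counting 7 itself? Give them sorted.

Start at 7.
Its neighbours: 3, 6.
Then their neighbours: 1, 2.
Then next layer: 4.
Then next layer: 0.
Nothing further is reachable.

0, 1, 2, 3, 4, 6, 7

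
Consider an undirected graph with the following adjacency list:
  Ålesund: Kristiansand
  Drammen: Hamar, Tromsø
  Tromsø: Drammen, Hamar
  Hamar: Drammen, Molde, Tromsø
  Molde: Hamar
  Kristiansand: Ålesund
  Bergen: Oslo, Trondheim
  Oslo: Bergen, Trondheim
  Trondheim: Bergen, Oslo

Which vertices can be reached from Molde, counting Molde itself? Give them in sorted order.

Drammen, Hamar, Molde, Tromsø

Start at Molde.
Its neighbours: Hamar.
Then their neighbours: Drammen, Tromsø.
Nothing further is reachable.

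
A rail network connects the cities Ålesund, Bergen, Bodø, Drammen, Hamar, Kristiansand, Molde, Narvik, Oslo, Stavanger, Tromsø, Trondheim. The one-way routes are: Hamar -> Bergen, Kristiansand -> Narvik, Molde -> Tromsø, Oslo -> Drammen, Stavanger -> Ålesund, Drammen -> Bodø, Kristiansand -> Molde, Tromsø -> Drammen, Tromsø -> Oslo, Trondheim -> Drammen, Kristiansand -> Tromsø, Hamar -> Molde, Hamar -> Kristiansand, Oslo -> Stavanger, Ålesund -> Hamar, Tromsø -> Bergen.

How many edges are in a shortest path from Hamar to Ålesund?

5

Distance 0: Hamar.
Distance 1: Bergen, Kristiansand, Molde.
Distance 2: Narvik, Tromsø.
Distance 3: Drammen, Oslo.
Distance 4: Bodø, Stavanger.
Distance 5: Ålesund — contains Ålesund.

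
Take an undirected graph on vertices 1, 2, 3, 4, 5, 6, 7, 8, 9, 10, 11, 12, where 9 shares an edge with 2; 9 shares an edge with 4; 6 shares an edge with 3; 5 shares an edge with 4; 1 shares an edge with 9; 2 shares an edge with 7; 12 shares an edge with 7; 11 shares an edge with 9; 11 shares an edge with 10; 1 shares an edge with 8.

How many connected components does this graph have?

2

From 1: component {1, 2, 4, 5, 7, 8, 9, 10, 11, 12}.
From 3: component {3, 6}.
That's 2 components.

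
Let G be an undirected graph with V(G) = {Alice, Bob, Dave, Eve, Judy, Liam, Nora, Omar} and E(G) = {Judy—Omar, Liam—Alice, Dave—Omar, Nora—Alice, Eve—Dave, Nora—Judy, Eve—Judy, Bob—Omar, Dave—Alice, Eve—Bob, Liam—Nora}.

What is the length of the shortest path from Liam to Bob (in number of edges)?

4

Distance 0: Liam.
Distance 1: Alice, Nora.
Distance 2: Dave, Judy.
Distance 3: Eve, Omar.
Distance 4: Bob — contains Bob.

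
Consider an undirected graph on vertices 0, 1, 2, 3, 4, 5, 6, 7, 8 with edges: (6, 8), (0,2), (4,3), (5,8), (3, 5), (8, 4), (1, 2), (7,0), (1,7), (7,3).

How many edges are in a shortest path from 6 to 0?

5

Distance 0: 6.
Distance 1: 8.
Distance 2: 4, 5.
Distance 3: 3.
Distance 4: 7.
Distance 5: 0, 1 — contains 0.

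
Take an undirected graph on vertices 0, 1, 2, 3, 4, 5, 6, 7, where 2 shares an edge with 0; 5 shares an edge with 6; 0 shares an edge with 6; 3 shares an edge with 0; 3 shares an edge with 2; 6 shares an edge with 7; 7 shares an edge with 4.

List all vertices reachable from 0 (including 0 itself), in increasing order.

0, 2, 3, 4, 5, 6, 7

Start at 0.
Its neighbours: 2, 3, 6.
Then their neighbours: 5, 7.
Then next layer: 4.
Nothing further is reachable.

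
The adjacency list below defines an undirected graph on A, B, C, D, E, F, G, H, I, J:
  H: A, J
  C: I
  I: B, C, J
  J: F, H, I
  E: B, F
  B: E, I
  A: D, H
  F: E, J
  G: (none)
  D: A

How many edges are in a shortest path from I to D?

Distance 0: I.
Distance 1: B, C, J.
Distance 2: E, F, H.
Distance 3: A.
Distance 4: D — contains D.

4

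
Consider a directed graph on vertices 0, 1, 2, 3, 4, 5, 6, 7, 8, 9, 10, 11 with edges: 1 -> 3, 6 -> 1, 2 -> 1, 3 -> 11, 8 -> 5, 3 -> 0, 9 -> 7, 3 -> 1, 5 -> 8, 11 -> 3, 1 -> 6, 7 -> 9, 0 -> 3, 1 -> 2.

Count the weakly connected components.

From 0: component {0, 1, 2, 3, 6, 11}.
From 4: component {4}.
From 5: component {5, 8}.
From 7: component {7, 9}.
From 10: component {10}.
That's 5 components.

5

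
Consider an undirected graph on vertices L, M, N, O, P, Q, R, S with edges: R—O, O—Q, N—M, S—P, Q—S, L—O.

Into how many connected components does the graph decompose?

2

From L: component {L, O, P, Q, R, S}.
From M: component {M, N}.
That's 2 components.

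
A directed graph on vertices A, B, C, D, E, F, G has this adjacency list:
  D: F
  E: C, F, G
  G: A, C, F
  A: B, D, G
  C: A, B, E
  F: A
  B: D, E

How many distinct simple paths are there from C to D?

12

C→A→B→D
C→A→D
C→B→D
C→B→E→F→A→D
C→B→E→G→A→D
C→B→E→G→F→A→D
C→E→F→A→B→D
C→E→F→A→D
C→E→G→A→B→D
C→E→G→A→D
C→E→G→F→A→B→D
C→E→G→F→A→D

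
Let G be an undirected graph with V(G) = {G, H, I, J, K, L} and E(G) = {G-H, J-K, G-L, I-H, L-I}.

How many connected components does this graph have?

2

From G: component {G, H, I, L}.
From J: component {J, K}.
That's 2 components.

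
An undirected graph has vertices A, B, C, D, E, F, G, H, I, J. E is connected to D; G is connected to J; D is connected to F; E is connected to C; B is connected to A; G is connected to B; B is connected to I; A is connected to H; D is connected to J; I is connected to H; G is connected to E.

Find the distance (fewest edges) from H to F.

Distance 0: H.
Distance 1: A, I.
Distance 2: B.
Distance 3: G.
Distance 4: E, J.
Distance 5: C, D.
Distance 6: F — contains F.

6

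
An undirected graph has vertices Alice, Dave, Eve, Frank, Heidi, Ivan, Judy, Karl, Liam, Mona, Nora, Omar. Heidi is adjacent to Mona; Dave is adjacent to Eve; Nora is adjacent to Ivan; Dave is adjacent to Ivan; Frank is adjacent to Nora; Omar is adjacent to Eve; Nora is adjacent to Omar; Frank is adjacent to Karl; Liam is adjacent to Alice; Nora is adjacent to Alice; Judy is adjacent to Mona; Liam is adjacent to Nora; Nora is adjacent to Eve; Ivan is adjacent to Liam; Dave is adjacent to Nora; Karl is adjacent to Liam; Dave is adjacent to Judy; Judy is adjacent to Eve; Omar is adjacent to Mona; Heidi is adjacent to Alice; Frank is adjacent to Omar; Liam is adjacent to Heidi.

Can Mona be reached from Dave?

Yes

Explore from Dave.
Distance 1: reach Eve, Ivan, Judy, Nora.
Distance 2: reach Alice, Frank, Liam, Mona, Omar.
Found Mona.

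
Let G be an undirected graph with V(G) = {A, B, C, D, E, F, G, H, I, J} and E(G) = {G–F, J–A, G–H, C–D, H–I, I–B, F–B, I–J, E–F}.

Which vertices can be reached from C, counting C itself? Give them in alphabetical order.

C, D

Start at C.
Its neighbours: D.
Nothing further is reachable.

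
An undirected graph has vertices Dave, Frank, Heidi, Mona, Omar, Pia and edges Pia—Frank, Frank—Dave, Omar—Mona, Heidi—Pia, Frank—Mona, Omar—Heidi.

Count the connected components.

From Dave: component {Dave, Frank, Heidi, Mona, Omar, Pia}.
That's 1 component.

1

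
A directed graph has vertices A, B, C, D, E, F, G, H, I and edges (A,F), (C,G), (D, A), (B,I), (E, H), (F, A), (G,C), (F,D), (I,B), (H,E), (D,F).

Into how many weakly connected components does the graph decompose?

4

From A: component {A, D, F}.
From B: component {B, I}.
From C: component {C, G}.
From E: component {E, H}.
That's 4 components.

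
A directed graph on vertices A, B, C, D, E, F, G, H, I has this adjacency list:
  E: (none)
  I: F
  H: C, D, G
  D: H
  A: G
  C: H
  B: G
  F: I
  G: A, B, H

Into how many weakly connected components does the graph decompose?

3

From A: component {A, B, C, D, G, H}.
From E: component {E}.
From F: component {F, I}.
That's 3 components.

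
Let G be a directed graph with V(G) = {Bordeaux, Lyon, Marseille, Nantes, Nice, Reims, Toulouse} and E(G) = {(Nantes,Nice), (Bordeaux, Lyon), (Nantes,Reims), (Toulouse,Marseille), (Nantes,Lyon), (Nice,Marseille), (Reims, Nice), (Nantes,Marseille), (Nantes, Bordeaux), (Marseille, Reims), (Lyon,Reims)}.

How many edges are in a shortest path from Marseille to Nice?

2

Distance 0: Marseille.
Distance 1: Reims.
Distance 2: Nice — contains Nice.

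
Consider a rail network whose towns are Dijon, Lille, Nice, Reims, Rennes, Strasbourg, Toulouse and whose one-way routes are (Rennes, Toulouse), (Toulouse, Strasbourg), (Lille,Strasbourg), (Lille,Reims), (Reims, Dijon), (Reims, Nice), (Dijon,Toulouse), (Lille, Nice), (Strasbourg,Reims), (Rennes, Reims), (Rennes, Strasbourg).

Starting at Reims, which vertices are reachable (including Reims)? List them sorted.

Dijon, Nice, Reims, Strasbourg, Toulouse

Start at Reims.
Its neighbours: Dijon, Nice.
Then their neighbours: Toulouse.
Then next layer: Strasbourg.
Nothing further is reachable.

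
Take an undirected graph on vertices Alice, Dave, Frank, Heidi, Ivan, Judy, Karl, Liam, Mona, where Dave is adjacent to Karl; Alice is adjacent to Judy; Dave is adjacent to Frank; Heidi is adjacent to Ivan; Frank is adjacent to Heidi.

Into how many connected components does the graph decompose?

From Alice: component {Alice, Judy}.
From Dave: component {Dave, Frank, Heidi, Ivan, Karl}.
From Liam: component {Liam}.
From Mona: component {Mona}.
That's 4 components.

4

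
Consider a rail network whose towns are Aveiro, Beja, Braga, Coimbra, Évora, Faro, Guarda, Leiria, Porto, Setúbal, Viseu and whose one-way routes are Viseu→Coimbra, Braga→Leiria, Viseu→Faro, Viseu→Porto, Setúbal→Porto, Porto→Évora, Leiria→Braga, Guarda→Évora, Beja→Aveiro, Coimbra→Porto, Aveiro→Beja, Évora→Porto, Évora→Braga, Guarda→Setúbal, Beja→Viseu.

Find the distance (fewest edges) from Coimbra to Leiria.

Distance 0: Coimbra.
Distance 1: Porto.
Distance 2: Évora.
Distance 3: Braga.
Distance 4: Leiria — contains Leiria.

4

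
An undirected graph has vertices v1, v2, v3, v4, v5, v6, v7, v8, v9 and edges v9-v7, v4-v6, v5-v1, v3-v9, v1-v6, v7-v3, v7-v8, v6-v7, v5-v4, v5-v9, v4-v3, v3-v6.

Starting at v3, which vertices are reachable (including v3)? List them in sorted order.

v1, v3, v4, v5, v6, v7, v8, v9

Start at v3.
Its neighbours: v4, v6, v7, v9.
Then their neighbours: v1, v5, v8.
Nothing further is reachable.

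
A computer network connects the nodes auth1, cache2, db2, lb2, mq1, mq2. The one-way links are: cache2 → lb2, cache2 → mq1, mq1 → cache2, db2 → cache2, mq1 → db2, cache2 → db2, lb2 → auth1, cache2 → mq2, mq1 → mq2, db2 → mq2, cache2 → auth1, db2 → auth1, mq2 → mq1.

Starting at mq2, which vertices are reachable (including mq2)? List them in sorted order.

auth1, cache2, db2, lb2, mq1, mq2

Start at mq2.
Its neighbours: mq1.
Then their neighbours: cache2, db2.
Then next layer: auth1, lb2.
Every vertex is now reached.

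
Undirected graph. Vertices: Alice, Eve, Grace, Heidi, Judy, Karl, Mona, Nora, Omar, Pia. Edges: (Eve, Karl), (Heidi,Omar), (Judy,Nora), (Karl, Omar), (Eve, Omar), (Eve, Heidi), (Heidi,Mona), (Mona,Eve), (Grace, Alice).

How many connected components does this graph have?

4

From Alice: component {Alice, Grace}.
From Eve: component {Eve, Heidi, Karl, Mona, Omar}.
From Judy: component {Judy, Nora}.
From Pia: component {Pia}.
That's 4 components.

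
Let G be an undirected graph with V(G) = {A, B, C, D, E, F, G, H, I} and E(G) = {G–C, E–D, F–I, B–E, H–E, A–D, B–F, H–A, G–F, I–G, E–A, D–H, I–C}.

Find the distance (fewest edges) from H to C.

Distance 0: H.
Distance 1: A, D, E.
Distance 2: B.
Distance 3: F.
Distance 4: G, I.
Distance 5: C — contains C.

5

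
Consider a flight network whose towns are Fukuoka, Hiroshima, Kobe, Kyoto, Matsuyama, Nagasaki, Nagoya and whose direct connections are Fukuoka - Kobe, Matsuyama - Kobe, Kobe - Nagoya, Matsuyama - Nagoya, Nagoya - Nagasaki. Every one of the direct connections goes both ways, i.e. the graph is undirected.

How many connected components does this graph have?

From Fukuoka: component {Fukuoka, Kobe, Matsuyama, Nagasaki, Nagoya}.
From Hiroshima: component {Hiroshima}.
From Kyoto: component {Kyoto}.
That's 3 components.

3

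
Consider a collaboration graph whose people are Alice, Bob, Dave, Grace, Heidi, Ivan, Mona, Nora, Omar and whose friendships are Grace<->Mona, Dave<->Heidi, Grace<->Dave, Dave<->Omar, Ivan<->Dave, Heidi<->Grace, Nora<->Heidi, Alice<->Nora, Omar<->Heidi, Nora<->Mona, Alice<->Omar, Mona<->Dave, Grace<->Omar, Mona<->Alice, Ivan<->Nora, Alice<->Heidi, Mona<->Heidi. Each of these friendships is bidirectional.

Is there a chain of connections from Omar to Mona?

Explore from Omar.
Distance 1: reach Alice, Dave, Grace, Heidi.
Distance 2: reach Ivan, Mona, Nora.
Found Mona.

Yes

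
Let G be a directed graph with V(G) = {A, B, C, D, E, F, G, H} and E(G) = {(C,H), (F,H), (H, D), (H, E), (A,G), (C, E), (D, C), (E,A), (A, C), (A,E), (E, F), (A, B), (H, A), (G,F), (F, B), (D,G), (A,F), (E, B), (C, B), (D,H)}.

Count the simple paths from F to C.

F→H→A→C
F→H→D→C
F→H→E→A→C

3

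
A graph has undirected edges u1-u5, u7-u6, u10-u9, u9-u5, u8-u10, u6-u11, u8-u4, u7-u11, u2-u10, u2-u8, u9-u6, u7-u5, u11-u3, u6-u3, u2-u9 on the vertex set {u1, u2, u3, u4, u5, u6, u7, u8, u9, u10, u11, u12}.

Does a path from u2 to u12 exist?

Explore from u2.
Distance 1: reach u8, u9, u10.
Distance 2: reach u4, u5, u6.
Distance 3: reach u1, u3, u7, u11.
The search is exhausted without reaching u12; it lies in a different component.

No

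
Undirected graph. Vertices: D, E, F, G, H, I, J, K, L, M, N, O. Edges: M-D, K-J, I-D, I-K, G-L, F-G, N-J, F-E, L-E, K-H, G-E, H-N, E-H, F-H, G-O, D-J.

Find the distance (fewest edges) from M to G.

Distance 0: M.
Distance 1: D.
Distance 2: I, J.
Distance 3: K, N.
Distance 4: H.
Distance 5: E, F.
Distance 6: G, L — contains G.

6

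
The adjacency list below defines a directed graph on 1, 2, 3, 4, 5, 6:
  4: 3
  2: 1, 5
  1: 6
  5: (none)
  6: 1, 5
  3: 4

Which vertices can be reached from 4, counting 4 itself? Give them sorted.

Start at 4.
Its neighbours: 3.
Nothing further is reachable.

3, 4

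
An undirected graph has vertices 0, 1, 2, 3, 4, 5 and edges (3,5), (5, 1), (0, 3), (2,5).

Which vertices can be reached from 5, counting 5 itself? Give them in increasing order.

0, 1, 2, 3, 5

Start at 5.
Its neighbours: 1, 2, 3.
Then their neighbours: 0.
Nothing further is reachable.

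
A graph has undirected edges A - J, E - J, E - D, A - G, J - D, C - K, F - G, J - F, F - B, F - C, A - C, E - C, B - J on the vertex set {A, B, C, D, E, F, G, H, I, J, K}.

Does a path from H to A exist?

No

H has no edges, so nothing is reachable from it.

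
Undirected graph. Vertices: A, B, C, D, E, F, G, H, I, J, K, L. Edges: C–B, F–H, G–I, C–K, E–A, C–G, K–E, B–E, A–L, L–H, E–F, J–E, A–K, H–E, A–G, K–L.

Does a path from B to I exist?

Yes

Explore from B.
Distance 1: reach C, E.
Distance 2: reach A, F, G, H, J, K.
Distance 3: reach I, L.
Found I.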